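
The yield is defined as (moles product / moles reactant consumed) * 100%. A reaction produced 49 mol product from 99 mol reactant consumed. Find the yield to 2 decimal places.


Yield = (moles product / moles consumed) * 100%
Yield = (49 / 99) * 100
Yield = 0.4949 * 100
Yield = 49.49%


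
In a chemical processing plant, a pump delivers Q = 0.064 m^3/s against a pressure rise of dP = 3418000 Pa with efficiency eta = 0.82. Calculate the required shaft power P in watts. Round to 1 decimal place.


P = Q * dP / eta
P = 0.064 * 3418000 / 0.82
P = 218752.0 / 0.82
P = 266770.7 W


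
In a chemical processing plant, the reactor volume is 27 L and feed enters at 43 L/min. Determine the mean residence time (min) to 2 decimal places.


tau = V / v0
tau = 27 / 43
tau = 0.63 min


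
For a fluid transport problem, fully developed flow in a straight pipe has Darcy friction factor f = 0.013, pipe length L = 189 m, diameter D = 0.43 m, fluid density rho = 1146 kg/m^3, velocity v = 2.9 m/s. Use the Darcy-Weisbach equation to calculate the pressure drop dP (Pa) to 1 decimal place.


dP = f * (L/D) * (rho*v^2/2)
dP = 0.013 * (189/0.43) * (1146*2.9^2/2)
L/D = 439.53488372
rho*v^2/2 = 1146*8.41/2 = 4818.93
dP = 0.013 * 439.53488372 * 4818.93
dP = 27535.1 Pa


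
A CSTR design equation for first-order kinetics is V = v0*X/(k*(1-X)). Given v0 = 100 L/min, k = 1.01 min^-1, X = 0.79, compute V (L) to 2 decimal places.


V = v0 * X / (k * (1 - X))
V = 100 * 0.79 / (1.01 * (1 - 0.79))
V = 79.0 / (1.01 * 0.21)
V = 79.0 / 0.2121
V = 372.47 L


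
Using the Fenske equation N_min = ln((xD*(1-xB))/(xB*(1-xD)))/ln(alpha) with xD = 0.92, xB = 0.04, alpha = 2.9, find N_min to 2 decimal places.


N_min = ln((xD*(1-xB))/(xB*(1-xD))) / ln(alpha)
Numerator inside ln: 0.8832 / 0.0032 = 276.0
ln(276.0) = 5.620401
ln(alpha) = ln(2.9) = 1.064711
N_min = 5.620401 / 1.064711 = 5.28


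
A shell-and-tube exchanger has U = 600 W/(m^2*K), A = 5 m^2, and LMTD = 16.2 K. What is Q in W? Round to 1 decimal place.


Q = U * A * LMTD
Q = 600 * 5 * 16.2
Q = 48600.0 W


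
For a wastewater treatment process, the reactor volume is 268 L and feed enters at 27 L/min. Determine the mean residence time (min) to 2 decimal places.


tau = V / v0
tau = 268 / 27
tau = 9.93 min


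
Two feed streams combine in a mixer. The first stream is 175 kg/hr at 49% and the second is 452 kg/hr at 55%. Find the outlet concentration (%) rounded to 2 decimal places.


Mass balance on solute: F1*x1 + F2*x2 = F3*x3
F3 = F1 + F2 = 175 + 452 = 627 kg/hr
x3 = (F1*x1 + F2*x2)/F3
x3 = (175*0.49 + 452*0.55) / 627
x3 = 53.33%


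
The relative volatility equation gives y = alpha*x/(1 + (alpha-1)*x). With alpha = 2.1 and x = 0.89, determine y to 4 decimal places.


y = alpha*x / (1 + (alpha-1)*x)
y = 2.1*0.89 / (1 + (2.1-1)*0.89)
y = 1.869 / (1 + 0.979)
y = 1.869 / 1.979
y = 0.9444


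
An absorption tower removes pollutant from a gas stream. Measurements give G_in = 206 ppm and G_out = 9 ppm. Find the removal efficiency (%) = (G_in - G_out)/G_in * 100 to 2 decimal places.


Efficiency = (G_in - G_out) / G_in * 100%
Efficiency = (206 - 9) / 206 * 100
Efficiency = 197 / 206 * 100
Efficiency = 95.63%


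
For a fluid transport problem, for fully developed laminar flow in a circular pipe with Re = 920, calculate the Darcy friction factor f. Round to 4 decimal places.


f = 64 / Re
f = 64 / 920
f = 0.0696


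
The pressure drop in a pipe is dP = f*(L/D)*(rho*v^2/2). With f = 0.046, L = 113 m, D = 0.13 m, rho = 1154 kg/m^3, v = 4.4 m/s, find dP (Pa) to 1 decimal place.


dP = f * (L/D) * (rho*v^2/2)
dP = 0.046 * (113/0.13) * (1154*4.4^2/2)
L/D = 869.23076923
rho*v^2/2 = 1154*19.36/2 = 11170.72
dP = 0.046 * 869.23076923 * 11170.72
dP = 446656.9 Pa


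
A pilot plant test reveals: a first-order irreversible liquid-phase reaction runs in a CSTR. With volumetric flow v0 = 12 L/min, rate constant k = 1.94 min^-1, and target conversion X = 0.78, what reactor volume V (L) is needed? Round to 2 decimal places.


V = v0 * X / (k * (1 - X))
V = 12 * 0.78 / (1.94 * (1 - 0.78))
V = 9.36 / (1.94 * 0.22)
V = 9.36 / 0.4268
V = 21.93 L


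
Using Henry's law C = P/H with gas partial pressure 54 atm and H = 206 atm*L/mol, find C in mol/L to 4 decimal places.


C = P / H
C = 54 / 206
C = 0.2621 mol/L


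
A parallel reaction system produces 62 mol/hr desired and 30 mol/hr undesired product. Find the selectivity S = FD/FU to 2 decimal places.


S = desired product rate / undesired product rate
S = 62 / 30
S = 2.07


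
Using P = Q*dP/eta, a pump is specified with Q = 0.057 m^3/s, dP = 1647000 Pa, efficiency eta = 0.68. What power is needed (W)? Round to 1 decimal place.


P = Q * dP / eta
P = 0.057 * 1647000 / 0.68
P = 93879.0 / 0.68
P = 138057.4 W


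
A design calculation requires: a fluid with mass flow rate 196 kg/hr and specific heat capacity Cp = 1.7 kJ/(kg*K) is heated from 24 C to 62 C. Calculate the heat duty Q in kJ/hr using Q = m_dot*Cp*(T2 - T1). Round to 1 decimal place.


Q = m_dot * Cp * (T2 - T1)
Q = 196 * 1.7 * (62 - 24)
Q = 196 * 1.7 * 38
Q = 12661.6 kJ/hr


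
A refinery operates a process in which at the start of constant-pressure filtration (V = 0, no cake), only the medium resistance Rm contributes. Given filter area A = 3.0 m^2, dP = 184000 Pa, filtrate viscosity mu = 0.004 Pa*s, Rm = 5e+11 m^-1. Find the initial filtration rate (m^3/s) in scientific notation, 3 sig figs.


rate = A * dP / (mu * Rm)
rate = 3.0 * 184000 / (0.004 * 5e+11)
rate = 552000.0 / 2.000e+09
rate = 2.76e-04 m^3/s


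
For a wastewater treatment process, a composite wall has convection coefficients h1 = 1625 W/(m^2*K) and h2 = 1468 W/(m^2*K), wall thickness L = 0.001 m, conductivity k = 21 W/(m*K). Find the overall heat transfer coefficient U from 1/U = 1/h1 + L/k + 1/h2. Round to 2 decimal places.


1/U = 1/h1 + L/k + 1/h2
1/U = 1/1625 + 0.001/21 + 1/1468
1/U = 0.0006153846 + 4.7619e-05 + 0.0006811989
1/U = 0.0013442025
U = 743.94 W/(m^2*K)


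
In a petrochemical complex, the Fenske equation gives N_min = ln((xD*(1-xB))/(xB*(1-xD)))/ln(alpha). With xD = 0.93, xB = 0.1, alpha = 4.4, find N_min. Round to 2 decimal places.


N_min = ln((xD*(1-xB))/(xB*(1-xD))) / ln(alpha)
Numerator inside ln: 0.837 / 0.007 = 119.571429
ln(119.571429) = 4.783914
ln(alpha) = ln(4.4) = 1.481605
N_min = 4.783914 / 1.481605 = 3.23


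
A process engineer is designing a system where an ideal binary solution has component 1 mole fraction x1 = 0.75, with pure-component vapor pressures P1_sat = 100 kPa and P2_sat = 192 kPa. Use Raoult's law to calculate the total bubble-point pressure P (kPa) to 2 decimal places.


P = x1*P1_sat + x2*P2_sat
x2 = 1 - x1 = 1 - 0.75 = 0.25
P = 0.75*100 + 0.25*192
P = 75.0 + 48.0
P = 123.00 kPa


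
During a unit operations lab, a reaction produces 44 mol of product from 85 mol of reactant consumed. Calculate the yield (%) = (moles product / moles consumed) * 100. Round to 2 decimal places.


Yield = (moles product / moles consumed) * 100%
Yield = (44 / 85) * 100
Yield = 0.5176 * 100
Yield = 51.76%


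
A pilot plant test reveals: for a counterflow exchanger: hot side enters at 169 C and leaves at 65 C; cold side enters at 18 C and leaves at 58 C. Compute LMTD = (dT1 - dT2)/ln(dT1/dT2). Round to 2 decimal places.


dT1 = Th_in - Tc_out = 169 - 58 = 111
dT2 = Th_out - Tc_in = 65 - 18 = 47
LMTD = (dT1 - dT2) / ln(dT1/dT2)
LMTD = (111 - 47) / ln(111/47)
LMTD = 74.47 K


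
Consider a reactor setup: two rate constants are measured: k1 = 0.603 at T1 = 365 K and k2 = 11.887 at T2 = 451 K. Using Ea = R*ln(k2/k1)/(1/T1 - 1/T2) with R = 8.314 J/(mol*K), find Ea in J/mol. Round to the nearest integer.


Ea = R * ln(k2/k1) / (1/T1 - 1/T2)
ln(k2/k1) = ln(11.887/0.603) = 2.9812834
1/T1 - 1/T2 = 1/365 - 1/451 = 0.000522431127
Ea = 8.314 * 2.9812834 / 0.000522431127
Ea = 47444 J/mol


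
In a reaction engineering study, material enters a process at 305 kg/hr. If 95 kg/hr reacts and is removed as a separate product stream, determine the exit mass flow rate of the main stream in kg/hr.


Steady-state mass balance on the main outlet: F_out = F_in - F_removed
F_out = 305 - 95
F_out = 210 kg/hr


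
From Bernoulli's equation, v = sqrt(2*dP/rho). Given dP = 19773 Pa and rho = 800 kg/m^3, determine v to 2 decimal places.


v = sqrt(2*dP/rho)
v = sqrt(2*19773/800)
v = sqrt(49.4325)
v = 7.03 m/s


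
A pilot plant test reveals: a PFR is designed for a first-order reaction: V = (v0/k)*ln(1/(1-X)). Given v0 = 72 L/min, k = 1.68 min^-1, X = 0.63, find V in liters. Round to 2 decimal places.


V = (v0/k) * ln(1/(1-X))
V = (72/1.68) * ln(1/(1-0.63))
V = 42.857143 * ln(2.702703)
V = 42.857143 * 0.994252
V = 42.61 L


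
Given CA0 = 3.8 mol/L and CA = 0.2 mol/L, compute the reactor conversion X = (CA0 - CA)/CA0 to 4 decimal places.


X = (CA0 - CA) / CA0
X = (3.8 - 0.2) / 3.8
X = 3.6 / 3.8
X = 0.9474


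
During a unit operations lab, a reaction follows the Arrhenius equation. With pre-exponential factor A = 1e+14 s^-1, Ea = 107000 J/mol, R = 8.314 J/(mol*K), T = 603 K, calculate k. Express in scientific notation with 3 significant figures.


k = A * exp(-Ea/(R*T))
k = 1e+14 * exp(-107000 / (8.314 * 603))
k = 1e+14 * exp(-21.343048)
k = 5.38e+04


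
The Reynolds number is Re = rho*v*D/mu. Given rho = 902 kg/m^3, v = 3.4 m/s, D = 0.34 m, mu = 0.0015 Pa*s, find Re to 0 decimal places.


Re = rho * v * D / mu
Re = 902 * 3.4 * 0.34 / 0.0015
Re = 1042.712 / 0.0015
Re = 695141


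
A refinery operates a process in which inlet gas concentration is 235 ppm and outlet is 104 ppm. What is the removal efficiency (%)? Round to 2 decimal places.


Efficiency = (G_in - G_out) / G_in * 100%
Efficiency = (235 - 104) / 235 * 100
Efficiency = 131 / 235 * 100
Efficiency = 55.74%


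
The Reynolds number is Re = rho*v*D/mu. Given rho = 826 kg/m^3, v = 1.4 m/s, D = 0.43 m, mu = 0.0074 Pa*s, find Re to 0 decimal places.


Re = rho * v * D / mu
Re = 826 * 1.4 * 0.43 / 0.0074
Re = 497.252 / 0.0074
Re = 67196


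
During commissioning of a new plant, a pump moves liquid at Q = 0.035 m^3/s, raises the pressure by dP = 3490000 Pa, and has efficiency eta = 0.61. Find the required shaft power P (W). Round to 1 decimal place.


P = Q * dP / eta
P = 0.035 * 3490000 / 0.61
P = 122150.0 / 0.61
P = 200245.9 W


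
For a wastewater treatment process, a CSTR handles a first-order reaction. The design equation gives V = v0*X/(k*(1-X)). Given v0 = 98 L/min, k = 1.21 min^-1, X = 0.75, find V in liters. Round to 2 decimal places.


V = v0 * X / (k * (1 - X))
V = 98 * 0.75 / (1.21 * (1 - 0.75))
V = 73.5 / (1.21 * 0.25)
V = 73.5 / 0.3025
V = 242.98 L


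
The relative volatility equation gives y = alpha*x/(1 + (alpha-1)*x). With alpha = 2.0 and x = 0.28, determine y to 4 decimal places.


y = alpha*x / (1 + (alpha-1)*x)
y = 2.0*0.28 / (1 + (2.0-1)*0.28)
y = 0.56 / (1 + 0.28)
y = 0.56 / 1.28
y = 0.4375


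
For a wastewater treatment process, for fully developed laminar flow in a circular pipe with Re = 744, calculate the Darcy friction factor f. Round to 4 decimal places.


f = 64 / Re
f = 64 / 744
f = 0.0860


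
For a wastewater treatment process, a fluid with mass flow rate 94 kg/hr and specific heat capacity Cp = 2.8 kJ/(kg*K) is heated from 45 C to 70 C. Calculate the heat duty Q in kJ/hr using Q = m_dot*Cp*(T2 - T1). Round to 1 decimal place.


Q = m_dot * Cp * (T2 - T1)
Q = 94 * 2.8 * (70 - 45)
Q = 94 * 2.8 * 25
Q = 6580.0 kJ/hr


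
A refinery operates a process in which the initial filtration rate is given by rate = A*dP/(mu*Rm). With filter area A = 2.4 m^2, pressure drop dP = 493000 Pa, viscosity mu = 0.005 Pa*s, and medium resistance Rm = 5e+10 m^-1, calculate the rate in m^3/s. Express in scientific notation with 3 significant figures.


rate = A * dP / (mu * Rm)
rate = 2.4 * 493000 / (0.005 * 5e+10)
rate = 1183200.0 / 2.500e+08
rate = 4.73e-03 m^3/s


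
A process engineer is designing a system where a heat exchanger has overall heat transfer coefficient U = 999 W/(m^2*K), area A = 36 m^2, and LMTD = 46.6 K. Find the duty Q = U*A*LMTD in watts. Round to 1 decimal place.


Q = U * A * LMTD
Q = 999 * 36 * 46.6
Q = 1675922.4 W


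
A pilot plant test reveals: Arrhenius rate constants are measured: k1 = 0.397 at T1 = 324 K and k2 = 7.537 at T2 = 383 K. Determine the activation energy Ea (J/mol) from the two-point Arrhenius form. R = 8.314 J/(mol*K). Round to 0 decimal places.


Ea = R * ln(k2/k1) / (1/T1 - 1/T2)
ln(k2/k1) = ln(7.537/0.397) = 2.9436432
1/T1 - 1/T2 = 1/324 - 1/383 = 0.000475453696
Ea = 8.314 * 2.9436432 / 0.000475453696
Ea = 51474 J/mol


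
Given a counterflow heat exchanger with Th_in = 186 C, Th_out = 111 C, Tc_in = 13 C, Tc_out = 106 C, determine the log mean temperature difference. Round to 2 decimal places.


dT1 = Th_in - Tc_out = 186 - 106 = 80
dT2 = Th_out - Tc_in = 111 - 13 = 98
LMTD = (dT1 - dT2) / ln(dT1/dT2)
LMTD = (80 - 98) / ln(80/98)
LMTD = 88.70 K


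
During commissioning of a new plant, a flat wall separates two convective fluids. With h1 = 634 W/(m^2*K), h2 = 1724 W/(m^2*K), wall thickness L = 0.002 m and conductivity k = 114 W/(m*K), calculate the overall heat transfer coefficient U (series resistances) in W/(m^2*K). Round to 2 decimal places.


1/U = 1/h1 + L/k + 1/h2
1/U = 1/634 + 0.002/114 + 1/1724
1/U = 0.0015772871 + 1.75439e-05 + 0.0005800464
1/U = 0.0021748774
U = 459.80 W/(m^2*K)


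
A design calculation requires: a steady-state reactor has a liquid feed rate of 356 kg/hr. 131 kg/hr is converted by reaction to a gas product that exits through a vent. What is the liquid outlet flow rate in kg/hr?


Steady-state mass balance on the main outlet: F_out = F_in - F_removed
F_out = 356 - 131
F_out = 225 kg/hr


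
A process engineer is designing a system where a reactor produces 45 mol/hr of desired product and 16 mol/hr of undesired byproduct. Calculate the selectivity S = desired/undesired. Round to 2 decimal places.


S = desired product rate / undesired product rate
S = 45 / 16
S = 2.81


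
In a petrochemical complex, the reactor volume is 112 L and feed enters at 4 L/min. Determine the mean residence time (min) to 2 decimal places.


tau = V / v0
tau = 112 / 4
tau = 28.00 min


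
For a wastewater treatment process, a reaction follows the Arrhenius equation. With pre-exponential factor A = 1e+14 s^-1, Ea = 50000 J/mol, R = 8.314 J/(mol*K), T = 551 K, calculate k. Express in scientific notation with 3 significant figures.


k = A * exp(-Ea/(R*T))
k = 1e+14 * exp(-50000 / (8.314 * 551))
k = 1e+14 * exp(-10.914614)
k = 1.82e+09


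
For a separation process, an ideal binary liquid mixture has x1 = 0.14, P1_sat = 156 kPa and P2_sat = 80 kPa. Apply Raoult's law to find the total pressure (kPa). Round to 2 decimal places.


P = x1*P1_sat + x2*P2_sat
x2 = 1 - x1 = 1 - 0.14 = 0.86
P = 0.14*156 + 0.86*80
P = 21.84 + 68.8
P = 90.64 kPa


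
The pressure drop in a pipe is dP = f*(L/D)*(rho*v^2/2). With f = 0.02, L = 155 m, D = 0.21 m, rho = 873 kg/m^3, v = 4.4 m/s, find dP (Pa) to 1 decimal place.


dP = f * (L/D) * (rho*v^2/2)
dP = 0.02 * (155/0.21) * (873*4.4^2/2)
L/D = 738.0952381
rho*v^2/2 = 873*19.36/2 = 8450.64
dP = 0.02 * 738.0952381 * 8450.64
dP = 124747.5 Pa


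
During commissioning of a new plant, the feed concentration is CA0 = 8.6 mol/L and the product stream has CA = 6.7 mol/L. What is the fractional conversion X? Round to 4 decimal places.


X = (CA0 - CA) / CA0
X = (8.6 - 6.7) / 8.6
X = 1.9 / 8.6
X = 0.2209


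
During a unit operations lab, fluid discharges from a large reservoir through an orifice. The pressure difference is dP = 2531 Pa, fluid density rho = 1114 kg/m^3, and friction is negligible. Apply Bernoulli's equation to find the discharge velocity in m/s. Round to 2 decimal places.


v = sqrt(2*dP/rho)
v = sqrt(2*2531/1114)
v = sqrt(4.543986)
v = 2.13 m/s


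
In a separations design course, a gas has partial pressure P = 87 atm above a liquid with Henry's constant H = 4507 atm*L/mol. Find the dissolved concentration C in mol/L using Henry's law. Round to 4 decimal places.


C = P / H
C = 87 / 4507
C = 0.0193 mol/L


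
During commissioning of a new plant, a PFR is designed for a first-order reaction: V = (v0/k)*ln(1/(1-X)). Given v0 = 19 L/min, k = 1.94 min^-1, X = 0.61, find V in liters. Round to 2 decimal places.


V = (v0/k) * ln(1/(1-X))
V = (19/1.94) * ln(1/(1-0.61))
V = 9.793814 * ln(2.564103)
V = 9.793814 * 0.941609
V = 9.22 L


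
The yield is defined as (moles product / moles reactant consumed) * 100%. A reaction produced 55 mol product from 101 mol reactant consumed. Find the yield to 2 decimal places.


Yield = (moles product / moles consumed) * 100%
Yield = (55 / 101) * 100
Yield = 0.5446 * 100
Yield = 54.46%


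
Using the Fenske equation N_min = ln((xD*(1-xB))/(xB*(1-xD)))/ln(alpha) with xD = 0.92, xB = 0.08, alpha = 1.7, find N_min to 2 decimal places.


N_min = ln((xD*(1-xB))/(xB*(1-xD))) / ln(alpha)
Numerator inside ln: 0.8464 / 0.0064 = 132.25
ln(132.25) = 4.884694
ln(alpha) = ln(1.7) = 0.530628
N_min = 4.884694 / 0.530628 = 9.21


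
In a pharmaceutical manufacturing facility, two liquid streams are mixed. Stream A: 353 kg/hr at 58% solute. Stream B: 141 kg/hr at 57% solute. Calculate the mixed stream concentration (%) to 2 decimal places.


Mass balance on solute: F1*x1 + F2*x2 = F3*x3
F3 = F1 + F2 = 353 + 141 = 494 kg/hr
x3 = (F1*x1 + F2*x2)/F3
x3 = (353*0.58 + 141*0.57) / 494
x3 = 57.71%


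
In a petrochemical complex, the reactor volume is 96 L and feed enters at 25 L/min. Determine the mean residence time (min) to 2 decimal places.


tau = V / v0
tau = 96 / 25
tau = 3.84 min


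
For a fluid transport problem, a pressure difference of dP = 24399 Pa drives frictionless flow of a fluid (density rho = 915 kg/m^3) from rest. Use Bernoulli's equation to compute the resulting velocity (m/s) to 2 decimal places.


v = sqrt(2*dP/rho)
v = sqrt(2*24399/915)
v = sqrt(53.331148)
v = 7.30 m/s


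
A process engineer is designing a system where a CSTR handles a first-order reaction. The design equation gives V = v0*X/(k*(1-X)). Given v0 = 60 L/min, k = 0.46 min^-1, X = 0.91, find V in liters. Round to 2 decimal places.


V = v0 * X / (k * (1 - X))
V = 60 * 0.91 / (0.46 * (1 - 0.91))
V = 54.6 / (0.46 * 0.09)
V = 54.6 / 0.0414
V = 1318.84 L


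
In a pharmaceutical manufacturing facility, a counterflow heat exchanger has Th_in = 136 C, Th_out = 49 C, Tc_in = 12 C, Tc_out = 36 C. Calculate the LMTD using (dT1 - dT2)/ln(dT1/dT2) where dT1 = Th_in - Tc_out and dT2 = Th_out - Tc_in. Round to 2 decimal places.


dT1 = Th_in - Tc_out = 136 - 36 = 100
dT2 = Th_out - Tc_in = 49 - 12 = 37
LMTD = (dT1 - dT2) / ln(dT1/dT2)
LMTD = (100 - 37) / ln(100/37)
LMTD = 63.36 K


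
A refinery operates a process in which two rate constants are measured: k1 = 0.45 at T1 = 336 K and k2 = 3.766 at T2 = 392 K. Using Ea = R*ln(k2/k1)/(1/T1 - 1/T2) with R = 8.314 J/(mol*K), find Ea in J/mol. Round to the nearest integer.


Ea = R * ln(k2/k1) / (1/T1 - 1/T2)
ln(k2/k1) = ln(3.766/0.45) = 2.1245211
1/T1 - 1/T2 = 1/336 - 1/392 = 0.000425170068
Ea = 8.314 * 2.1245211 / 0.000425170068
Ea = 41544 J/mol


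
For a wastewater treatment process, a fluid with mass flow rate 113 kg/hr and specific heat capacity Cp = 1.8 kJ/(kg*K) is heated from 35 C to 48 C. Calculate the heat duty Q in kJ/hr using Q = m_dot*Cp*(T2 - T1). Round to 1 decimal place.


Q = m_dot * Cp * (T2 - T1)
Q = 113 * 1.8 * (48 - 35)
Q = 113 * 1.8 * 13
Q = 2644.2 kJ/hr


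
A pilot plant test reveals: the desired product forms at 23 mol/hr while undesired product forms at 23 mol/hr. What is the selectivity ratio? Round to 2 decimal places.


S = desired product rate / undesired product rate
S = 23 / 23
S = 1.00


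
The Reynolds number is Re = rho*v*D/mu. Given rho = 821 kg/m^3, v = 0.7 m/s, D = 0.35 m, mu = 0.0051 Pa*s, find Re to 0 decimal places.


Re = rho * v * D / mu
Re = 821 * 0.7 * 0.35 / 0.0051
Re = 201.145 / 0.0051
Re = 39440


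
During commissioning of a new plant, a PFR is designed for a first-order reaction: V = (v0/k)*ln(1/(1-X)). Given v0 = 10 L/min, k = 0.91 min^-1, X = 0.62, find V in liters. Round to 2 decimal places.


V = (v0/k) * ln(1/(1-X))
V = (10/0.91) * ln(1/(1-0.62))
V = 10.989011 * ln(2.631579)
V = 10.989011 * 0.967584
V = 10.63 L


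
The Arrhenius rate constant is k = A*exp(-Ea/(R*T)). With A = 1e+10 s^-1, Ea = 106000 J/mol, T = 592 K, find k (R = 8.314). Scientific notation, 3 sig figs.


k = A * exp(-Ea/(R*T))
k = 1e+10 * exp(-106000 / (8.314 * 592))
k = 1e+10 * exp(-21.536451)
k = 4.43e+00


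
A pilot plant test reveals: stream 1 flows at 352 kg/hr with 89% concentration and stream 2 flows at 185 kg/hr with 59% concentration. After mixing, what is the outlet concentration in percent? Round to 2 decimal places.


Mass balance on solute: F1*x1 + F2*x2 = F3*x3
F3 = F1 + F2 = 352 + 185 = 537 kg/hr
x3 = (F1*x1 + F2*x2)/F3
x3 = (352*0.89 + 185*0.59) / 537
x3 = 78.66%


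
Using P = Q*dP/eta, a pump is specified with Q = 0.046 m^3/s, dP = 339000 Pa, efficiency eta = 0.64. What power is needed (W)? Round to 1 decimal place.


P = Q * dP / eta
P = 0.046 * 339000 / 0.64
P = 15594.0 / 0.64
P = 24365.6 W


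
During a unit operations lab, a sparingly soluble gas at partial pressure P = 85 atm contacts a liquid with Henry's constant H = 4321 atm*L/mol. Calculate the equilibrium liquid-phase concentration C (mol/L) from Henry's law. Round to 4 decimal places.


C = P / H
C = 85 / 4321
C = 0.0197 mol/L


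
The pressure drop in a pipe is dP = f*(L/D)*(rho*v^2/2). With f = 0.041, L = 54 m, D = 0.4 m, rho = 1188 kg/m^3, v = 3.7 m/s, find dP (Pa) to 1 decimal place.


dP = f * (L/D) * (rho*v^2/2)
dP = 0.041 * (54/0.4) * (1188*3.7^2/2)
L/D = 135.0
rho*v^2/2 = 1188*13.69/2 = 8131.86
dP = 0.041 * 135.0 * 8131.86
dP = 45009.8 Pa


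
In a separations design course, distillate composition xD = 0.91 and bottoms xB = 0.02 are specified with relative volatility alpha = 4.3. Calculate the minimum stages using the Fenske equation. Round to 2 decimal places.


N_min = ln((xD*(1-xB))/(xB*(1-xD))) / ln(alpha)
Numerator inside ln: 0.8918 / 0.0018 = 495.444444
ln(495.444444) = 6.205455
ln(alpha) = ln(4.3) = 1.458615
N_min = 6.205455 / 1.458615 = 4.25


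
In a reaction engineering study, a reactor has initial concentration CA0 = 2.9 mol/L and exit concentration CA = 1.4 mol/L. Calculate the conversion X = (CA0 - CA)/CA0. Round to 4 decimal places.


X = (CA0 - CA) / CA0
X = (2.9 - 1.4) / 2.9
X = 1.5 / 2.9
X = 0.5172


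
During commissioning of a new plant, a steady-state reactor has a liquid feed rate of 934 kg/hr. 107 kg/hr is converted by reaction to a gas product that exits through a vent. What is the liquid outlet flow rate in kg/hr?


Steady-state mass balance on the main outlet: F_out = F_in - F_removed
F_out = 934 - 107
F_out = 827 kg/hr


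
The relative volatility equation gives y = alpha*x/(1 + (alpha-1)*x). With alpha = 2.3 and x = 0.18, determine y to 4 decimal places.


y = alpha*x / (1 + (alpha-1)*x)
y = 2.3*0.18 / (1 + (2.3-1)*0.18)
y = 0.414 / (1 + 0.234)
y = 0.414 / 1.234
y = 0.3355


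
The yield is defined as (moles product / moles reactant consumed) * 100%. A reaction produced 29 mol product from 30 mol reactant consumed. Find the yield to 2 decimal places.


Yield = (moles product / moles consumed) * 100%
Yield = (29 / 30) * 100
Yield = 0.9667 * 100
Yield = 96.67%


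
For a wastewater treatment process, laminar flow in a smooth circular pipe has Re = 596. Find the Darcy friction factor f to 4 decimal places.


f = 64 / Re
f = 64 / 596
f = 0.1074


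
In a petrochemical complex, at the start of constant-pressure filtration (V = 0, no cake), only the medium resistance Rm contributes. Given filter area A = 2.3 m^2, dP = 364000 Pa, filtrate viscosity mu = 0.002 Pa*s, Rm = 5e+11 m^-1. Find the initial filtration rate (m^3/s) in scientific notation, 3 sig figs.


rate = A * dP / (mu * Rm)
rate = 2.3 * 364000 / (0.002 * 5e+11)
rate = 837200.0 / 1.000e+09
rate = 8.37e-04 m^3/s


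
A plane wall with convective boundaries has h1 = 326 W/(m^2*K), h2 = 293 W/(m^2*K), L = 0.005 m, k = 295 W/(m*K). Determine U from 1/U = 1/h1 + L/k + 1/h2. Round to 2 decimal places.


1/U = 1/h1 + L/k + 1/h2
1/U = 1/326 + 0.005/295 + 1/293
1/U = 0.0030674847 + 1.69492e-05 + 0.0034129693
1/U = 0.0064974032
U = 153.91 W/(m^2*K)


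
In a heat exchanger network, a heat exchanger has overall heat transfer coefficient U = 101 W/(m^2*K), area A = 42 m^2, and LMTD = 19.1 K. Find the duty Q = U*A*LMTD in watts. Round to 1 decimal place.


Q = U * A * LMTD
Q = 101 * 42 * 19.1
Q = 81022.2 W


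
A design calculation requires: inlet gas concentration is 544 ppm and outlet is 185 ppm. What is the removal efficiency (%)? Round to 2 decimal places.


Efficiency = (G_in - G_out) / G_in * 100%
Efficiency = (544 - 185) / 544 * 100
Efficiency = 359 / 544 * 100
Efficiency = 65.99%


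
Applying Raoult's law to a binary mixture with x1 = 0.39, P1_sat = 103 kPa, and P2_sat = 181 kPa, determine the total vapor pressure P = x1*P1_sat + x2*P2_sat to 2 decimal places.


P = x1*P1_sat + x2*P2_sat
x2 = 1 - x1 = 1 - 0.39 = 0.61
P = 0.39*103 + 0.61*181
P = 40.17 + 110.41
P = 150.58 kPa


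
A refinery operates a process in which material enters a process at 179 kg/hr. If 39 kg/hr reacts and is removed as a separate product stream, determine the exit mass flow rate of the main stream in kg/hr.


Steady-state mass balance on the main outlet: F_out = F_in - F_removed
F_out = 179 - 39
F_out = 140 kg/hr


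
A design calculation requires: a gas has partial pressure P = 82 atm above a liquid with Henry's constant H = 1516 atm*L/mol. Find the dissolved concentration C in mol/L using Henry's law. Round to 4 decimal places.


C = P / H
C = 82 / 1516
C = 0.0541 mol/L


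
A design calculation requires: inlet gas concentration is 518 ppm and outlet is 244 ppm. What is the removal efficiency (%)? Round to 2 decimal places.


Efficiency = (G_in - G_out) / G_in * 100%
Efficiency = (518 - 244) / 518 * 100
Efficiency = 274 / 518 * 100
Efficiency = 52.90%


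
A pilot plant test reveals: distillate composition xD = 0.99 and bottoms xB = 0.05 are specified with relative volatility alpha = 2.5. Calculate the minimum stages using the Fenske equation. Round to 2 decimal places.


N_min = ln((xD*(1-xB))/(xB*(1-xD))) / ln(alpha)
Numerator inside ln: 0.9405 / 0.0005 = 1881.0
ln(1881.0) = 7.539559
ln(alpha) = ln(2.5) = 0.916291
N_min = 7.539559 / 0.916291 = 8.23


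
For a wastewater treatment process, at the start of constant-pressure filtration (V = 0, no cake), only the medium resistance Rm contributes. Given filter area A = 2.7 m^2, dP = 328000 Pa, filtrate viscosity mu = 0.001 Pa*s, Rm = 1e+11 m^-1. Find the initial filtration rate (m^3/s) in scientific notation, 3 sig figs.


rate = A * dP / (mu * Rm)
rate = 2.7 * 328000 / (0.001 * 1e+11)
rate = 885600.0 / 1.000e+08
rate = 8.86e-03 m^3/s


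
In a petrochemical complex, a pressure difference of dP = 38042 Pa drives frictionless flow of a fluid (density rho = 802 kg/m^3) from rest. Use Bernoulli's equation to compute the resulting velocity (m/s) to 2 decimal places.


v = sqrt(2*dP/rho)
v = sqrt(2*38042/802)
v = sqrt(94.86783)
v = 9.74 m/s


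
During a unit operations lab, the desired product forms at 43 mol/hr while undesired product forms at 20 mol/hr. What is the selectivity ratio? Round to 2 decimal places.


S = desired product rate / undesired product rate
S = 43 / 20
S = 2.15


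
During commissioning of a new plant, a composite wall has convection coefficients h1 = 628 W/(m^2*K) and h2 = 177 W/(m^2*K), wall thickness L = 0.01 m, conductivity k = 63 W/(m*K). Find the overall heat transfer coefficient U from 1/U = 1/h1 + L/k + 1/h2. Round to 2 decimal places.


1/U = 1/h1 + L/k + 1/h2
1/U = 1/628 + 0.01/63 + 1/177
1/U = 0.0015923567 + 0.0001587302 + 0.0056497175
1/U = 0.0074008044
U = 135.12 W/(m^2*K)


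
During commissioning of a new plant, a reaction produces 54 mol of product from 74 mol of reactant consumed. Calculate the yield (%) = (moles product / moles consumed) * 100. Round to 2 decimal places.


Yield = (moles product / moles consumed) * 100%
Yield = (54 / 74) * 100
Yield = 0.7297 * 100
Yield = 72.97%


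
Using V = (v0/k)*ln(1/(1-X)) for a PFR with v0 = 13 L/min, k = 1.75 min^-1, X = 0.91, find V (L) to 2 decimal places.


V = (v0/k) * ln(1/(1-X))
V = (13/1.75) * ln(1/(1-0.91))
V = 7.428571 * ln(11.111111)
V = 7.428571 * 2.407946
V = 17.89 L


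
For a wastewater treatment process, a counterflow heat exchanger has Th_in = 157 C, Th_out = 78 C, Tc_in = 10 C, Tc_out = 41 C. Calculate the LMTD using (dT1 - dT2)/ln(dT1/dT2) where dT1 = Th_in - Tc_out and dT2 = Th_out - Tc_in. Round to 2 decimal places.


dT1 = Th_in - Tc_out = 157 - 41 = 116
dT2 = Th_out - Tc_in = 78 - 10 = 68
LMTD = (dT1 - dT2) / ln(dT1/dT2)
LMTD = (116 - 68) / ln(116/68)
LMTD = 89.87 K


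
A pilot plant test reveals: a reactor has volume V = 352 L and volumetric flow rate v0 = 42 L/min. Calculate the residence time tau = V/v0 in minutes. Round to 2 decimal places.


tau = V / v0
tau = 352 / 42
tau = 8.38 min


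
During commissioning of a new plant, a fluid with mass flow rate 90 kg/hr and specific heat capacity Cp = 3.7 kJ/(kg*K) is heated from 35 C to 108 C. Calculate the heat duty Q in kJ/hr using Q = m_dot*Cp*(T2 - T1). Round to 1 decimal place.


Q = m_dot * Cp * (T2 - T1)
Q = 90 * 3.7 * (108 - 35)
Q = 90 * 3.7 * 73
Q = 24309.0 kJ/hr


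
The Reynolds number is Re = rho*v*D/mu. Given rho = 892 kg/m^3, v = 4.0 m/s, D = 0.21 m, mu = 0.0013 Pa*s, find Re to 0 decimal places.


Re = rho * v * D / mu
Re = 892 * 4.0 * 0.21 / 0.0013
Re = 749.28 / 0.0013
Re = 576369


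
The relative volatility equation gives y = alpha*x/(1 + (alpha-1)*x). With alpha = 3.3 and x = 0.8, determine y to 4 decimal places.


y = alpha*x / (1 + (alpha-1)*x)
y = 3.3*0.8 / (1 + (3.3-1)*0.8)
y = 2.64 / (1 + 1.84)
y = 2.64 / 2.84
y = 0.9296


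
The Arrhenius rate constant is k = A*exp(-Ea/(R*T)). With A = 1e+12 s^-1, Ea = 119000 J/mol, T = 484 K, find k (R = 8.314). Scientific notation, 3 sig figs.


k = A * exp(-Ea/(R*T))
k = 1e+12 * exp(-119000 / (8.314 * 484))
k = 1e+12 * exp(-29.572741)
k = 1.43e-01


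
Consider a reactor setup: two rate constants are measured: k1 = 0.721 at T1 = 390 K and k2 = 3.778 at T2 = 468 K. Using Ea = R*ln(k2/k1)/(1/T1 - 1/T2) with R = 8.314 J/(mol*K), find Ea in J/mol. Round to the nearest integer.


Ea = R * ln(k2/k1) / (1/T1 - 1/T2)
ln(k2/k1) = ln(3.778/0.721) = 1.6563109
1/T1 - 1/T2 = 1/390 - 1/468 = 0.000427350427
Ea = 8.314 * 1.6563109 / 0.000427350427
Ea = 32223 J/mol


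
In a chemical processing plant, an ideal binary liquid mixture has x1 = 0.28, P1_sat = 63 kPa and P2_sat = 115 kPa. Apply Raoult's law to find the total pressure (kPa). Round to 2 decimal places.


P = x1*P1_sat + x2*P2_sat
x2 = 1 - x1 = 1 - 0.28 = 0.72
P = 0.28*63 + 0.72*115
P = 17.64 + 82.8
P = 100.44 kPa


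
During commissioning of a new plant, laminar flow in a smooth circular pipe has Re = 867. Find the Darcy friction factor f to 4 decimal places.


f = 64 / Re
f = 64 / 867
f = 0.0738


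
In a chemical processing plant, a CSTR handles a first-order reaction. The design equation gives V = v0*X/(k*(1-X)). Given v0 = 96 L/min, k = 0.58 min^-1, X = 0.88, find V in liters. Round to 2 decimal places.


V = v0 * X / (k * (1 - X))
V = 96 * 0.88 / (0.58 * (1 - 0.88))
V = 84.48 / (0.58 * 0.12)
V = 84.48 / 0.0696
V = 1213.79 L


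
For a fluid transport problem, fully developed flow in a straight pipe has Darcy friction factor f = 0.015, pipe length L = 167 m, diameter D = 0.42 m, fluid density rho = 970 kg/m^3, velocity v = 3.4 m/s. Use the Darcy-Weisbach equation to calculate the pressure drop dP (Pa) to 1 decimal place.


dP = f * (L/D) * (rho*v^2/2)
dP = 0.015 * (167/0.42) * (970*3.4^2/2)
L/D = 397.61904762
rho*v^2/2 = 970*11.56/2 = 5606.6
dP = 0.015 * 397.61904762 * 5606.6
dP = 33439.4 Pa


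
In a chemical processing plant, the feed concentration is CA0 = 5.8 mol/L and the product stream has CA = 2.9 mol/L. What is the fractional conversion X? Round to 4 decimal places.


X = (CA0 - CA) / CA0
X = (5.8 - 2.9) / 5.8
X = 2.9 / 5.8
X = 0.5000


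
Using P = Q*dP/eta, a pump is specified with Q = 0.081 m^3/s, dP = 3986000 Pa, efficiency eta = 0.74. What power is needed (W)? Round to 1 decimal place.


P = Q * dP / eta
P = 0.081 * 3986000 / 0.74
P = 322866.0 / 0.74
P = 436305.4 W


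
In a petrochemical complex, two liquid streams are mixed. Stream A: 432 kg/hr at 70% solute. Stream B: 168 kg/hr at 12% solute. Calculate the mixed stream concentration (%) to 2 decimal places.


Mass balance on solute: F1*x1 + F2*x2 = F3*x3
F3 = F1 + F2 = 432 + 168 = 600 kg/hr
x3 = (F1*x1 + F2*x2)/F3
x3 = (432*0.7 + 168*0.12) / 600
x3 = 53.76%


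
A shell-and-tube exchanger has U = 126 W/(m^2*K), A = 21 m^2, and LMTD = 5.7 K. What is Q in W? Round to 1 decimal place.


Q = U * A * LMTD
Q = 126 * 21 * 5.7
Q = 15082.2 W


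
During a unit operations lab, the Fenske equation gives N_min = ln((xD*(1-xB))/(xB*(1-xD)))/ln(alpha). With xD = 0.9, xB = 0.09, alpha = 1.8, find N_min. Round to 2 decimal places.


N_min = ln((xD*(1-xB))/(xB*(1-xD))) / ln(alpha)
Numerator inside ln: 0.819 / 0.009 = 91.0
ln(91.0) = 4.51086
ln(alpha) = ln(1.8) = 0.587787
N_min = 4.51086 / 0.587787 = 7.67


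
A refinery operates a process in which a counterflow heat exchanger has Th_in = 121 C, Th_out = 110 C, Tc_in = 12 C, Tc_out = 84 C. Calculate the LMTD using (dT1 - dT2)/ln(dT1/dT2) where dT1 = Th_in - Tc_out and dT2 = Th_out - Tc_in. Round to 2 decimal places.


dT1 = Th_in - Tc_out = 121 - 84 = 37
dT2 = Th_out - Tc_in = 110 - 12 = 98
LMTD = (dT1 - dT2) / ln(dT1/dT2)
LMTD = (37 - 98) / ln(37/98)
LMTD = 62.63 K


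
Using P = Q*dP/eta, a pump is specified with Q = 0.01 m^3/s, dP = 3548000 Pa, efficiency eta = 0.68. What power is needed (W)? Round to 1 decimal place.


P = Q * dP / eta
P = 0.01 * 3548000 / 0.68
P = 35480.0 / 0.68
P = 52176.5 W


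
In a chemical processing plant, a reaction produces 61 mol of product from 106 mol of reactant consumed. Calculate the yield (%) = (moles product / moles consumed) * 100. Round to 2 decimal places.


Yield = (moles product / moles consumed) * 100%
Yield = (61 / 106) * 100
Yield = 0.5755 * 100
Yield = 57.55%


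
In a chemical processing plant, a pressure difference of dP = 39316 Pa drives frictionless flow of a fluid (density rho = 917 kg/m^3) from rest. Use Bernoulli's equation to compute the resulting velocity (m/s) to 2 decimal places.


v = sqrt(2*dP/rho)
v = sqrt(2*39316/917)
v = sqrt(85.749182)
v = 9.26 m/s


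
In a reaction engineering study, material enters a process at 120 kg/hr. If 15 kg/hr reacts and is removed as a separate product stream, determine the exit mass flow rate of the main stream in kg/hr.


Steady-state mass balance on the main outlet: F_out = F_in - F_removed
F_out = 120 - 15
F_out = 105 kg/hr


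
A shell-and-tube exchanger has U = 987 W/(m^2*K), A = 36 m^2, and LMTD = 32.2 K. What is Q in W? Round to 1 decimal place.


Q = U * A * LMTD
Q = 987 * 36 * 32.2
Q = 1144130.4 W


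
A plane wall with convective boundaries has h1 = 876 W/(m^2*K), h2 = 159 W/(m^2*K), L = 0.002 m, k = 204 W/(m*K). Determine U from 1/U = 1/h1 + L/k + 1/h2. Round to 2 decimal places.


1/U = 1/h1 + L/k + 1/h2
1/U = 1/876 + 0.002/204 + 1/159
1/U = 0.0011415525 + 9.8039e-06 + 0.0062893082
1/U = 0.0074406646
U = 134.40 W/(m^2*K)


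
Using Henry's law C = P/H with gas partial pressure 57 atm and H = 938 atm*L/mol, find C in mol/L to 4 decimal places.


C = P / H
C = 57 / 938
C = 0.0608 mol/L


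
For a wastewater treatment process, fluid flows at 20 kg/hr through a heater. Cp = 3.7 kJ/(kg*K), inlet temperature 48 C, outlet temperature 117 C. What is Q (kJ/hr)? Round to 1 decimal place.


Q = m_dot * Cp * (T2 - T1)
Q = 20 * 3.7 * (117 - 48)
Q = 20 * 3.7 * 69
Q = 5106.0 kJ/hr


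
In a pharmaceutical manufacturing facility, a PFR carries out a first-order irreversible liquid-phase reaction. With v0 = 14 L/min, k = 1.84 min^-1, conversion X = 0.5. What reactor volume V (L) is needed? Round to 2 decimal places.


V = (v0/k) * ln(1/(1-X))
V = (14/1.84) * ln(1/(1-0.5))
V = 7.608696 * ln(2.0)
V = 7.608696 * 0.693147
V = 5.27 L


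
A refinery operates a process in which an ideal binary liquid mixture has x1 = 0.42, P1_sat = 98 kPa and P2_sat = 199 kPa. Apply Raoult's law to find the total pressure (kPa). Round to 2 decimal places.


P = x1*P1_sat + x2*P2_sat
x2 = 1 - x1 = 1 - 0.42 = 0.58
P = 0.42*98 + 0.58*199
P = 41.16 + 115.42
P = 156.58 kPa


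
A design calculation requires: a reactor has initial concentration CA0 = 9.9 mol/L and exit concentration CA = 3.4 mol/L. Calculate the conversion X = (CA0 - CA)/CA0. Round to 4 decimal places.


X = (CA0 - CA) / CA0
X = (9.9 - 3.4) / 9.9
X = 6.5 / 9.9
X = 0.6566


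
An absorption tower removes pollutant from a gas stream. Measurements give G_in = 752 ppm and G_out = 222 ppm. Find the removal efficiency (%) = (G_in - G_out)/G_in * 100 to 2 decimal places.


Efficiency = (G_in - G_out) / G_in * 100%
Efficiency = (752 - 222) / 752 * 100
Efficiency = 530 / 752 * 100
Efficiency = 70.48%


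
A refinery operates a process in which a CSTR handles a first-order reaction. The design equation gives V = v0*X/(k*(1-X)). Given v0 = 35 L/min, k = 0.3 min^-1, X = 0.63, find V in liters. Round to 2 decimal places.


V = v0 * X / (k * (1 - X))
V = 35 * 0.63 / (0.3 * (1 - 0.63))
V = 22.05 / (0.3 * 0.37)
V = 22.05 / 0.111
V = 198.65 L


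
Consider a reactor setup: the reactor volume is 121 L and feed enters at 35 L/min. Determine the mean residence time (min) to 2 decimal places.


tau = V / v0
tau = 121 / 35
tau = 3.46 min


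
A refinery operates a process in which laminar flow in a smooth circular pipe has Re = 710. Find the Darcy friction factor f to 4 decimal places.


f = 64 / Re
f = 64 / 710
f = 0.0901


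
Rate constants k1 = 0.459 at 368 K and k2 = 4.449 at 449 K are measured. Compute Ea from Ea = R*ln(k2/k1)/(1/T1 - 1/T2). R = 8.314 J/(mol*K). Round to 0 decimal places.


Ea = R * ln(k2/k1) / (1/T1 - 1/T2)
ln(k2/k1) = ln(4.449/0.459) = 2.2713844
1/T1 - 1/T2 = 1/368 - 1/449 = 0.000490219812
Ea = 8.314 * 2.2713844 / 0.000490219812
Ea = 38522 J/mol


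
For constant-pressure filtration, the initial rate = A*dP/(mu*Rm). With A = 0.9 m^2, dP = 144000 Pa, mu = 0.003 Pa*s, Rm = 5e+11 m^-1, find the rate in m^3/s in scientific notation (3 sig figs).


rate = A * dP / (mu * Rm)
rate = 0.9 * 144000 / (0.003 * 5e+11)
rate = 129600.0 / 1.500e+09
rate = 8.64e-05 m^3/s


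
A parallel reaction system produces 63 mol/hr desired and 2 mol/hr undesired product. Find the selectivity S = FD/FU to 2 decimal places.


S = desired product rate / undesired product rate
S = 63 / 2
S = 31.50


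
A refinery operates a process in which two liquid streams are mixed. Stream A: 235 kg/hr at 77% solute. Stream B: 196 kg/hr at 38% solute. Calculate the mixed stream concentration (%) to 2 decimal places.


Mass balance on solute: F1*x1 + F2*x2 = F3*x3
F3 = F1 + F2 = 235 + 196 = 431 kg/hr
x3 = (F1*x1 + F2*x2)/F3
x3 = (235*0.77 + 196*0.38) / 431
x3 = 59.26%


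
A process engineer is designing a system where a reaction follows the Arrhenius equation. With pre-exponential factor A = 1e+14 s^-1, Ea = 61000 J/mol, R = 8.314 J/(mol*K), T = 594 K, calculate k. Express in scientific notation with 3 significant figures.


k = A * exp(-Ea/(R*T))
k = 1e+14 * exp(-61000 / (8.314 * 594))
k = 1e+14 * exp(-12.351889)
k = 4.32e+08
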